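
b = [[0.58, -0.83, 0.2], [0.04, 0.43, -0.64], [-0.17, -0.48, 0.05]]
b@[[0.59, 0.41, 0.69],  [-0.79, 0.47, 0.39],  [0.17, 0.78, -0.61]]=[[1.03, 0.00, -0.05], [-0.42, -0.28, 0.59], [0.29, -0.26, -0.34]]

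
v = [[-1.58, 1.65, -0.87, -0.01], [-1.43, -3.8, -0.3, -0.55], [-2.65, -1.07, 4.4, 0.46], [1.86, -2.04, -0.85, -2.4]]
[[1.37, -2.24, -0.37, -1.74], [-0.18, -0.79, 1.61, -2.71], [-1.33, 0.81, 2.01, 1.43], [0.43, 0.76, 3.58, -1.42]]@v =[[-1.22,14.72,-0.67,5.22],[-7.89,6.51,9.78,7.68],[-1.72,-10.34,8.54,-2.94],[-13.89,-3.11,16.36,4.63]]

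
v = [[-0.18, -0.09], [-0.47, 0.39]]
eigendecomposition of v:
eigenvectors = [[-0.8,0.14], [-0.59,-0.99]]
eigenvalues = [-0.25, 0.46]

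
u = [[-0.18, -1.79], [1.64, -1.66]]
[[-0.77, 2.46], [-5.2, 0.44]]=u @ [[-2.48, -1.02], [0.68, -1.27]]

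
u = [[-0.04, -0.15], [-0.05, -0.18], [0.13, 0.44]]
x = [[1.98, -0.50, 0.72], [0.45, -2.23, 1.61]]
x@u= [[0.04, 0.11],[0.30, 1.04]]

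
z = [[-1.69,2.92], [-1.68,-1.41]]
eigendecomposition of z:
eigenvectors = [[(0.8+0j), 0.80-0.00j], [0.04+0.60j, 0.04-0.60j]]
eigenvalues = [(-1.55+2.21j), (-1.55-2.21j)]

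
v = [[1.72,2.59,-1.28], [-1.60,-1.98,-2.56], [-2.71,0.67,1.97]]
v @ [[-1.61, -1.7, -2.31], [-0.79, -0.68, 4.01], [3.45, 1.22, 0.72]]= [[-9.23, -6.25, 5.49], [-4.69, 0.94, -6.09], [10.63, 6.55, 10.37]]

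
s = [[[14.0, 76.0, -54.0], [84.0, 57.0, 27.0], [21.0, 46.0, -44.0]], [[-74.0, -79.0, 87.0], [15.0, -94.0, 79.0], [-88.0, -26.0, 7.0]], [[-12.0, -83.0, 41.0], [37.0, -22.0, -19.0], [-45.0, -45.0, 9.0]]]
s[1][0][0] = -74.0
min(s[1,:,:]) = -94.0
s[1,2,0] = -88.0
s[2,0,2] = 41.0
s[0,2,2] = -44.0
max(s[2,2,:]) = 9.0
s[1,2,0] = -88.0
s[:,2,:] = [[21.0, 46.0, -44.0], [-88.0, -26.0, 7.0], [-45.0, -45.0, 9.0]]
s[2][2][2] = 9.0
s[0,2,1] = 46.0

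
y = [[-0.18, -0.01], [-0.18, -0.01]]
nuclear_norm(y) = 0.25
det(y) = 0.00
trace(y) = -0.19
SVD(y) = [[-0.71, -0.71], [-0.71, 0.71]] @ diag([0.2549509756796392, 3.8350218598084915e-19]) @ [[1.00, 0.06], [0.06, -1.00]]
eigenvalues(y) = [-0.19, 0.0]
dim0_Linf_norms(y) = [0.18, 0.01]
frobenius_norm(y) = 0.25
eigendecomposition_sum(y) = [[-0.18, -0.01], [-0.18, -0.01]] + [[0.0,-0.0], [-0.0,0.00]]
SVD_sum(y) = [[-0.18, -0.01], [-0.18, -0.01]] + [[-0.0, 0.0], [0.00, -0.00]]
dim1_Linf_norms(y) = [0.18, 0.18]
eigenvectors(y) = [[-0.71, 0.06], [-0.71, -1.00]]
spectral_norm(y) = 0.25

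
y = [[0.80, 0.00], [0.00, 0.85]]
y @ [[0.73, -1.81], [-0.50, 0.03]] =[[0.58, -1.45], [-0.42, 0.03]]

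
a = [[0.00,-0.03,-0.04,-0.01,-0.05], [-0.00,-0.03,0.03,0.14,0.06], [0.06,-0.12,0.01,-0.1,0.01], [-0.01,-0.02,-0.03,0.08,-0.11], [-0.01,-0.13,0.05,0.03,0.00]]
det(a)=0.000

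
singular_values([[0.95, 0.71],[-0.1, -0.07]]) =[1.19, 0.0]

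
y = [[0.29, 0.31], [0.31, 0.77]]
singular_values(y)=[0.92, 0.14]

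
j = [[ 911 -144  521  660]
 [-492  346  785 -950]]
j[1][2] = 785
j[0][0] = 911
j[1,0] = -492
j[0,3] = 660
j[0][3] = 660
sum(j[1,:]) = -311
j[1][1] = 346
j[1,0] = -492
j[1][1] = 346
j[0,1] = -144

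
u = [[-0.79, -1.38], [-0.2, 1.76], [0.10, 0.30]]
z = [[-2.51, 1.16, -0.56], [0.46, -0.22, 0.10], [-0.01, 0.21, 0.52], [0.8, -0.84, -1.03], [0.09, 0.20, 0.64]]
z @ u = [[1.69, 5.34],[-0.31, -0.99],[0.02, 0.54],[-0.57, -2.89],[-0.05, 0.42]]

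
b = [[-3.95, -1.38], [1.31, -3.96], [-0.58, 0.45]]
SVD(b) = [[-0.34, 0.93],  [-0.93, -0.33],  [0.1, 0.14]] @ diag([4.217646634336734, 4.201780202231908]) @ [[0.02,1.0], [-1.00,0.02]]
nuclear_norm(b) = 8.42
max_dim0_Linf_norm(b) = 3.96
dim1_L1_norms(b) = [5.33, 5.27, 1.03]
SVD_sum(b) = [[-0.03, -1.45], [-0.07, -3.94], [0.01, 0.44]] + [[-3.92,  0.07],[1.38,  -0.02],[-0.59,  0.01]]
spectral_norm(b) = 4.22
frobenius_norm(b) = 5.95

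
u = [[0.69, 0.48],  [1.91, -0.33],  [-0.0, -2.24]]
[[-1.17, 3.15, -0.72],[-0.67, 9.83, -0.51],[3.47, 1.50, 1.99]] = u @ [[-0.62, 5.03, -0.42], [-1.55, -0.67, -0.89]]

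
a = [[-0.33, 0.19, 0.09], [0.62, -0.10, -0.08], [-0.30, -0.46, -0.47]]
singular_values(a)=[0.78, 0.68, 0.05]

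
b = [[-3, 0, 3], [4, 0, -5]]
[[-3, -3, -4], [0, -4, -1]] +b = [[-6, -3, -1], [4, -4, -6]]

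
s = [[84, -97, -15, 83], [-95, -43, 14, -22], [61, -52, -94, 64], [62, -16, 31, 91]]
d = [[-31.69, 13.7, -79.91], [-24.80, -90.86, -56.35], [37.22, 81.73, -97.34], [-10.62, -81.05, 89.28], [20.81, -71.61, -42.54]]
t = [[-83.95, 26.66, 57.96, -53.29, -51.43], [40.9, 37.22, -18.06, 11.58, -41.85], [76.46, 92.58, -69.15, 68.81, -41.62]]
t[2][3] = 68.81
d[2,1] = 81.73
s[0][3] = 83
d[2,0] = 37.22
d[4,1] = -71.61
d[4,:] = [20.81, -71.61, -42.54]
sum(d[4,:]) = -93.34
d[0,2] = -79.91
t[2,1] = 92.58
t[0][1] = 26.66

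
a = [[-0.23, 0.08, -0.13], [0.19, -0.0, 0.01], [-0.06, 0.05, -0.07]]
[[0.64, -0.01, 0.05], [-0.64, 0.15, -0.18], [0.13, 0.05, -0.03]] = a@ [[-3.43, 0.87, -1.06], [0.39, -0.34, 1.68], [1.38, -1.65, 2.55]]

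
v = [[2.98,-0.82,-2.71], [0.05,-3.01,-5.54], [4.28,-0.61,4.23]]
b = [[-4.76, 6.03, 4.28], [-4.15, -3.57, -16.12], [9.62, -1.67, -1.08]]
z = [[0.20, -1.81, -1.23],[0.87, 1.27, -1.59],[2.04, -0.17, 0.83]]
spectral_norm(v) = 7.93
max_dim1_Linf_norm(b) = 16.12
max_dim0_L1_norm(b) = 21.48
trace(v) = 4.20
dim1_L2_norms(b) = [8.79, 17.02, 9.82]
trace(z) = 2.30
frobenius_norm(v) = 9.66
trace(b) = -9.41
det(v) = -63.23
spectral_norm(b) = 17.64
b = z @ v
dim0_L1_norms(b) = [18.53, 11.27, 21.48]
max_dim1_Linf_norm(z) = 2.04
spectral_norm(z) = 2.31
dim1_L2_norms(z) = [2.2, 2.21, 2.21]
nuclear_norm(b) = 32.78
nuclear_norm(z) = 6.62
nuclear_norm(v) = 14.73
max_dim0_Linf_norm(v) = 5.54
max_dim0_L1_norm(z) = 3.65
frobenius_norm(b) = 21.53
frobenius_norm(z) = 3.82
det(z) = 10.70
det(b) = -675.68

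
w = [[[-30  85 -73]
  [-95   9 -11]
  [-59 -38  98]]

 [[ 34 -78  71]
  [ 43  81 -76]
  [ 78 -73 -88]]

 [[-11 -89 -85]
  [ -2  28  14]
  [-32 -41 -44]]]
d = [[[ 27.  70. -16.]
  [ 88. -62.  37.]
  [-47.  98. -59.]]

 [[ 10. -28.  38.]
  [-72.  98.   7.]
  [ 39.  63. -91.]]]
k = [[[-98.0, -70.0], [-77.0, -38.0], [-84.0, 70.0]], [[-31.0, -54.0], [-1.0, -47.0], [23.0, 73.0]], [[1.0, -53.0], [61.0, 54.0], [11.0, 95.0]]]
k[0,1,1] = -38.0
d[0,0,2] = -16.0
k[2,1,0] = 61.0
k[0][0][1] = -70.0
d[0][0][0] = 27.0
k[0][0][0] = -98.0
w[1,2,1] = -73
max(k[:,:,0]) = 61.0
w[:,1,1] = [9, 81, 28]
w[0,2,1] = -38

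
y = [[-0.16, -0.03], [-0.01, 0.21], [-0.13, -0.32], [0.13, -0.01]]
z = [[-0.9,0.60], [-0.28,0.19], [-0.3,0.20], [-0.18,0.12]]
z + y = [[-1.06, 0.57], [-0.29, 0.40], [-0.43, -0.12], [-0.05, 0.11]]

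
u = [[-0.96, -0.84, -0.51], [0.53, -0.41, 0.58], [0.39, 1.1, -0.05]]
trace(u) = -1.42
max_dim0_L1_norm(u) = 2.35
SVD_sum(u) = [[-0.81, -1.02, -0.33], [0.09, 0.12, 0.04], [0.64, 0.8, 0.26]] + [[-0.15,0.18,-0.18],[0.44,-0.53,0.54],[-0.25,0.3,-0.31]] + [[-0.00, 0.00, 0.0], [-0.00, 0.00, 0.0], [-0.00, 0.00, 0.00]]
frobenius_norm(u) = 2.01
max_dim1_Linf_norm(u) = 1.1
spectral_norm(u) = 1.72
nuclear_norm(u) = 2.76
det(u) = 0.00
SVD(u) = [[-0.78, 0.28, 0.56],[0.09, -0.83, 0.54],[0.62, 0.48, 0.63]] @ diag([1.7151743135927615, 1.0466500017329325, 0.000920795336314007]) @ [[0.61, 0.76, 0.24], [-0.50, 0.60, -0.62], [-0.62, 0.25, 0.74]]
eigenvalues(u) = [0.0, -0.53, -0.89]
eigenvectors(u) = [[0.62, -0.73, -0.45], [-0.25, -0.03, -0.44], [-0.74, 0.68, 0.78]]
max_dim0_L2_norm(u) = 1.44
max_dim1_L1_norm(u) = 2.31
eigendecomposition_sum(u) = [[-0.0, -0.00, -0.01], [0.0, 0.0, 0.0], [0.01, 0.01, 0.01]] + [[-1.58, -0.43, -1.16], [-0.08, -0.02, -0.06], [1.46, 0.40, 1.07]] + [[0.62, -0.40, 0.65], [0.60, -0.39, 0.63], [-1.07, 0.70, -1.13]]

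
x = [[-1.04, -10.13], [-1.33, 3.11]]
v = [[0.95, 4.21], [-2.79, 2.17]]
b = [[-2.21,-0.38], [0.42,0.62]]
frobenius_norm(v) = 5.58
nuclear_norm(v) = 7.66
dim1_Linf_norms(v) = [4.21, 2.79]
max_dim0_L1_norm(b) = 2.63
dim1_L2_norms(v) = [4.32, 3.53]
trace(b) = -1.59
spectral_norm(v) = 4.77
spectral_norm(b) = 2.31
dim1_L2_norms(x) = [10.18, 3.38]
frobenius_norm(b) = 2.36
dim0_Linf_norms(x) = [1.33, 10.13]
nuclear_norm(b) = 2.83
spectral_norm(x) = 10.61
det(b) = -1.21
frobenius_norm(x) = 10.73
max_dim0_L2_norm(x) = 10.6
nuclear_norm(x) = 12.19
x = b @ v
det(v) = 13.81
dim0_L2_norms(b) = [2.25, 0.73]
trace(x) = 2.07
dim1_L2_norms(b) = [2.24, 0.75]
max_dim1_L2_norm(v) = 4.32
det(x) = -16.71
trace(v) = 3.12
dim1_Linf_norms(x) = [10.13, 3.11]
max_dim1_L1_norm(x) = 11.17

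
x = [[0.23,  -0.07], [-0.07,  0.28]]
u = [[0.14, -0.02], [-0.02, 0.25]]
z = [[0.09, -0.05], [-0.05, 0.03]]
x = z + u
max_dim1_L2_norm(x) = 0.29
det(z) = 0.00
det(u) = 0.03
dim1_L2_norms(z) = [0.1, 0.06]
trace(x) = 0.51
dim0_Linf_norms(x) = [0.23, 0.28]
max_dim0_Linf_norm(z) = 0.09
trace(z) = 0.12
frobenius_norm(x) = 0.38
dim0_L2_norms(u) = [0.14, 0.25]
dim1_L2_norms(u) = [0.14, 0.25]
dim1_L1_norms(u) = [0.16, 0.27]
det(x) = 0.06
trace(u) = 0.39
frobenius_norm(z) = 0.12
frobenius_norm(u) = 0.29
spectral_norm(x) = 0.33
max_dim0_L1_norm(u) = 0.27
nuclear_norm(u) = 0.39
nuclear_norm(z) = 0.12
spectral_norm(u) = 0.25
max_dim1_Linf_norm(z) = 0.09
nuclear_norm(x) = 0.51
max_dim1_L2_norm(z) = 0.1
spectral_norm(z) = 0.12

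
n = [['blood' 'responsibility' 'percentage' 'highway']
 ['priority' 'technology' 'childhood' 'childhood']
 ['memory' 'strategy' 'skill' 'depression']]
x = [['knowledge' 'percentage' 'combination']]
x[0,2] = 'combination'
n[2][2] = 'skill'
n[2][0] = 'memory'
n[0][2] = 'percentage'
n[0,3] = 'highway'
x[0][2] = 'combination'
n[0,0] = 'blood'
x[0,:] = ['knowledge', 'percentage', 'combination']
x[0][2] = 'combination'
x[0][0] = 'knowledge'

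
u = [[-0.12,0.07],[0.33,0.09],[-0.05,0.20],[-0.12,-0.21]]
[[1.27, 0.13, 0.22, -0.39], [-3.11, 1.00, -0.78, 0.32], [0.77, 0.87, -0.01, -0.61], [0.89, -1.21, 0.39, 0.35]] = u @ [[-9.81, 1.72, -2.19, 1.69],[1.38, 4.79, -0.61, -2.64]]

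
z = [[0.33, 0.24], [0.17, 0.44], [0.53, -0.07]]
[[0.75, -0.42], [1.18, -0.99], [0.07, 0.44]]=z @ [[0.46,0.50], [2.51,-2.45]]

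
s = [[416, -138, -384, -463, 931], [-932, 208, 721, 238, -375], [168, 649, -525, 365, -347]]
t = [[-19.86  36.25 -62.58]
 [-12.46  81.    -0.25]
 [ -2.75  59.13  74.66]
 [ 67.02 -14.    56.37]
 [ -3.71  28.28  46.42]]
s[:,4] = [931, -375, -347]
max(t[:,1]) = 81.0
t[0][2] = -62.58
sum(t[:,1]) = 190.66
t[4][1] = 28.28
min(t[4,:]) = -3.71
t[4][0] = -3.71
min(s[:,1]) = -138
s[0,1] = -138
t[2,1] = 59.13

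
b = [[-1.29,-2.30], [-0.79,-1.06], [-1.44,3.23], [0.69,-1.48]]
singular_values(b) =[4.39, 2.14]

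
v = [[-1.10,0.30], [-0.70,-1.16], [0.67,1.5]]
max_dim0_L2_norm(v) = 1.92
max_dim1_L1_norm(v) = 2.17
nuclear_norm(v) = 3.26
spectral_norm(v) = 2.14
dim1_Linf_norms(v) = [1.1, 1.16, 1.5]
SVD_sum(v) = [[-0.16, -0.27], [-0.7, -1.16], [0.85, 1.39]] + [[-0.94,0.57],[0.00,-0.0],[-0.18,0.11]]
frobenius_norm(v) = 2.42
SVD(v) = [[-0.15, 0.98], [-0.63, -0.0], [0.76, 0.19]] @ diag([2.1426682854338672, 1.1151110342005812]) @ [[0.52, 0.85], [-0.85, 0.52]]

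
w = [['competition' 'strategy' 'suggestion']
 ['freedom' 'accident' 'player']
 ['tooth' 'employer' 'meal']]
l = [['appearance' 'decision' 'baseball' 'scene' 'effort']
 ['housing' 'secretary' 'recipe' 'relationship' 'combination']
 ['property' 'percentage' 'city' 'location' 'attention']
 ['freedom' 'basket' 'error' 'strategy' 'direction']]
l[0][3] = 'scene'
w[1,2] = 'player'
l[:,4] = ['effort', 'combination', 'attention', 'direction']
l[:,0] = ['appearance', 'housing', 'property', 'freedom']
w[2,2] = 'meal'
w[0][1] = 'strategy'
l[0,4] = 'effort'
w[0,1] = 'strategy'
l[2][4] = 'attention'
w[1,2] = 'player'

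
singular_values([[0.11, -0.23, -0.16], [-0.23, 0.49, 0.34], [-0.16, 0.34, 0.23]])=[0.83, 0.0, 0.0]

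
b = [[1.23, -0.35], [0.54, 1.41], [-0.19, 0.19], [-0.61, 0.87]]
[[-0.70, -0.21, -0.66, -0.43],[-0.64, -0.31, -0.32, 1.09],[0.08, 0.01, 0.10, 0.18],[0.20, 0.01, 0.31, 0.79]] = b@[[-0.63,-0.21,-0.54,-0.12], [-0.21,-0.14,-0.02,0.82]]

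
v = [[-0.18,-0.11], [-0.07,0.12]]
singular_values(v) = [0.21, 0.14]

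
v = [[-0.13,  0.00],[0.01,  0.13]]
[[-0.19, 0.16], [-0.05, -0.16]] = v@ [[1.45, -1.23], [-0.46, -1.17]]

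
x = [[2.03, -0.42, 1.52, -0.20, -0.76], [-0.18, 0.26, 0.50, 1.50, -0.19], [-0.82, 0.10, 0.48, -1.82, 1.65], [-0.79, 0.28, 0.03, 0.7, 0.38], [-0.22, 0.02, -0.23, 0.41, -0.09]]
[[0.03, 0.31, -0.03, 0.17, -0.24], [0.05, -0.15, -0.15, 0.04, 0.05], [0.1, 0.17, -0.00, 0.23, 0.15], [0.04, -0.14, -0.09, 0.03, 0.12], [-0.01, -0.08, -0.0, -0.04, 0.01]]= x @ [[-0.01,  0.09,  0.09,  -0.02,  -0.05], [-0.02,  -0.04,  -0.13,  -0.09,  0.17], [0.06,  0.07,  -0.14,  0.16,  -0.01], [0.02,  -0.10,  -0.01,  0.0,  0.01], [0.06,  0.02,  0.08,  0.09,  0.07]]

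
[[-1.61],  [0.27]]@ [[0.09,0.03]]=[[-0.14, -0.05],  [0.02, 0.01]]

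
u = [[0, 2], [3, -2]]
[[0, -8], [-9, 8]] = u @ [[-3, 0], [0, -4]]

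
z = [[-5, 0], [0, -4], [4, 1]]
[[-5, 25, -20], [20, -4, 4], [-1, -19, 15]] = z @ [[1, -5, 4], [-5, 1, -1]]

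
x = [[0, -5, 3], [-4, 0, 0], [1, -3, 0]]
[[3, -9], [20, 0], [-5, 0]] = x @ [[-5, 0], [0, 0], [1, -3]]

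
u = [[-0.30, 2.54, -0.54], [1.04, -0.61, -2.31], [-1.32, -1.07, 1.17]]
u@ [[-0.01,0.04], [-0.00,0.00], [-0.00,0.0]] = [[0.0,  -0.01], [-0.01,  0.04], [0.01,  -0.05]]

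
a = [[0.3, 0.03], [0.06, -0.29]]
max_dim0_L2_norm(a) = 0.31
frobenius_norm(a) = 0.42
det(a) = -0.09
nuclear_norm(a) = 0.60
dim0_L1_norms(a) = [0.36, 0.32]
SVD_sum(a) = [[0.20,-0.13], [0.17,-0.11]] + [[0.1, 0.16], [-0.11, -0.18]]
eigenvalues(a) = [0.3, -0.29]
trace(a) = 0.01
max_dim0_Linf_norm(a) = 0.3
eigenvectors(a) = [[0.99,-0.05], [0.1,1.00]]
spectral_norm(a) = 0.31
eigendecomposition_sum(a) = [[0.3, 0.02], [0.03, 0.00]] + [[-0.0,0.01], [0.03,-0.29]]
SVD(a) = [[-0.76, -0.64],[-0.64, 0.76]] @ diag([0.31422385452837737, 0.2826010779266936]) @ [[-0.85, 0.52],[-0.52, -0.85]]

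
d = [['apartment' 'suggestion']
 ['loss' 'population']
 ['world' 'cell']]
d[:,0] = ['apartment', 'loss', 'world']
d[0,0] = 'apartment'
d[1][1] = 'population'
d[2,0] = 'world'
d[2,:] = ['world', 'cell']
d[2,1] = 'cell'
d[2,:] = ['world', 'cell']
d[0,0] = 'apartment'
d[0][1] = 'suggestion'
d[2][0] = 'world'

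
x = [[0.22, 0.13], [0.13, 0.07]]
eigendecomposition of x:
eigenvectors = [[0.87, -0.5],[0.50, 0.87]]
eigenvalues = [0.3, -0.01]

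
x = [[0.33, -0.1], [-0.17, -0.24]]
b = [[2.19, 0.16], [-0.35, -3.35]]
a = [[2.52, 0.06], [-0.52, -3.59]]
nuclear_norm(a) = 6.13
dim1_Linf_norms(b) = [2.19, 3.35]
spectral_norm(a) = 3.67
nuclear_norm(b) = 5.54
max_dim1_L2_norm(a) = 3.63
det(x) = -0.10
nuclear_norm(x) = 0.63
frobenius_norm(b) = 4.02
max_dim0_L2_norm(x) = 0.37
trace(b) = -1.16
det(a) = -9.02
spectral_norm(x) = 0.37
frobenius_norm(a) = 4.42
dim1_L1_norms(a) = [2.58, 4.11]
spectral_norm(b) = 3.41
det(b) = -7.28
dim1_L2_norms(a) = [2.52, 3.63]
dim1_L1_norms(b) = [2.35, 3.7]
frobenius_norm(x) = 0.45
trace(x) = 0.09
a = b + x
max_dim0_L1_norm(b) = 3.51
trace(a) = -1.07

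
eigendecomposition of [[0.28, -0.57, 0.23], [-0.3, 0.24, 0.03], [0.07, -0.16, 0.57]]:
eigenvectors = [[0.79, 0.72, -0.25], [0.61, -0.38, 0.43], [0.06, 0.58, 0.87]]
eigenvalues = [-0.14, 0.76, 0.47]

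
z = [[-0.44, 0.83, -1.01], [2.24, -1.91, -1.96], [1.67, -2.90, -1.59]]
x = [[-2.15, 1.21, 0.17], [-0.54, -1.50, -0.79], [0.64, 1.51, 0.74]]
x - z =[[-1.71, 0.38, 1.18], [-2.78, 0.41, 1.17], [-1.03, 4.41, 2.33]]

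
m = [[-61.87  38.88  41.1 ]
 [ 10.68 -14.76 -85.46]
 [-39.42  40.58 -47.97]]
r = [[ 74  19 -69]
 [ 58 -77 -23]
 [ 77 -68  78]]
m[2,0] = -39.42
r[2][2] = 78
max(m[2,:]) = 40.58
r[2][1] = -68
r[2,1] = -68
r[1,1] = -77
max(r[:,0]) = 77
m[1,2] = -85.46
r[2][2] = 78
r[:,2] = [-69, -23, 78]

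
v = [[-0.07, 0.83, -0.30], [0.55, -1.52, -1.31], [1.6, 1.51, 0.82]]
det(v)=-3.144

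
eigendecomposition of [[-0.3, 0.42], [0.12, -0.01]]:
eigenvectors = [[-0.96, -0.71], [0.28, -0.70]]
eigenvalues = [-0.42, 0.11]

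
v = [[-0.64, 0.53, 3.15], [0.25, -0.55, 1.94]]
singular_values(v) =[3.73, 0.92]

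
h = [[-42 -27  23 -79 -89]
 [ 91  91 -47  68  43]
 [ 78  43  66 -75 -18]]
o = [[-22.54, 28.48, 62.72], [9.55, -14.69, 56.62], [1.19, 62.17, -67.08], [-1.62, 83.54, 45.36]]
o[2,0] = 1.19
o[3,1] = 83.54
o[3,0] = -1.62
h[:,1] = [-27, 91, 43]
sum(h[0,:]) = -214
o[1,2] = 56.62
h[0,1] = -27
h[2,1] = 43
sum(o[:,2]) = 97.62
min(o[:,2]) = -67.08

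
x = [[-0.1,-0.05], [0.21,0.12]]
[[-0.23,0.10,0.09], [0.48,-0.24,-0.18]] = x@[[2.39, -0.35, -1.13], [-0.17, -1.37, 0.51]]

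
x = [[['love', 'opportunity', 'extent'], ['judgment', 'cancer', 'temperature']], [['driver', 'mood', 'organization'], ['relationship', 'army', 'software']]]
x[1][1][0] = 'relationship'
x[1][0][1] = 'mood'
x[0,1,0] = 'judgment'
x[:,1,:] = [['judgment', 'cancer', 'temperature'], ['relationship', 'army', 'software']]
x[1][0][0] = 'driver'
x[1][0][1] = 'mood'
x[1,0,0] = 'driver'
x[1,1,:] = ['relationship', 'army', 'software']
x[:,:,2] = [['extent', 'temperature'], ['organization', 'software']]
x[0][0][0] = 'love'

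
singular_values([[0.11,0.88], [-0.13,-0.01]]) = [0.89, 0.13]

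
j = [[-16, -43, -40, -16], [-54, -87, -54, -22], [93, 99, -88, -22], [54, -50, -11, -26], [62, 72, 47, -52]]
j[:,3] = [-16, -22, -22, -26, -52]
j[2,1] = 99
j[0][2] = -40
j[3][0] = 54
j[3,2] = -11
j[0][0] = -16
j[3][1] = -50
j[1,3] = -22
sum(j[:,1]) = -9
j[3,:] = [54, -50, -11, -26]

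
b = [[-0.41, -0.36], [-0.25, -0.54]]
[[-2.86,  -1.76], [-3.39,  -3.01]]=b @ [[2.46, -1.01], [5.13, 6.04]]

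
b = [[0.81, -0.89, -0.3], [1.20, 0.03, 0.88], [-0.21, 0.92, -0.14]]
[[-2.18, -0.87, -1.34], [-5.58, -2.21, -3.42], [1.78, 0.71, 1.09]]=b@[[-2.69, -1.07, -1.65], [0.91, 0.36, 0.56], [-2.7, -1.07, -1.65]]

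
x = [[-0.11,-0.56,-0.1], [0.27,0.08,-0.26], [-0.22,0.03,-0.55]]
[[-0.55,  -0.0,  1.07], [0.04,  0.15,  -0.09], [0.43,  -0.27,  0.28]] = x@[[-0.65, 0.78, -0.27],[1.19, -0.18, -1.77],[-0.46, 0.17, -0.49]]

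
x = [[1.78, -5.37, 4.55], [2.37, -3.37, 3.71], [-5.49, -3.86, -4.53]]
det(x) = -21.42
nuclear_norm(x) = 17.41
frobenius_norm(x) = 12.21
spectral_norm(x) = 9.69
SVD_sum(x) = [[3.47,-2.05,4.75],[2.93,-1.73,4.01],[-2.92,1.73,-3.99]] + [[-1.57,-3.36,-0.31], [-0.73,-1.57,-0.14], [-2.60,-5.58,-0.51]] + [[-0.12, 0.05, 0.11], [0.17, -0.07, -0.15], [0.03, -0.01, -0.02]]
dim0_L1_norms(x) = [9.64, 12.6, 12.79]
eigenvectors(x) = [[(-0.09-0.57j),-0.09+0.57j,(-0.69+0j)], [-0.18-0.38j,-0.18+0.38j,(0.28+0j)], [0.70+0.00j,(0.7-0j),0.66+0.00j]]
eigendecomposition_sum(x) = [[1.00+2.21j, (-2.86+1.92j), 2.25+1.50j], [(1.14+1.35j), (-1.62+1.91j), (1.87+0.6j)], [-2.85+0.78j, -1.77-3.81j, (-2.24+2.41j)]] + [[1.00-2.21j,  -2.86-1.92j,  2.25-1.50j], [(1.14-1.35j),  (-1.62-1.91j),  1.87-0.60j], [-2.85-0.78j,  (-1.77+3.81j),  (-2.24-2.41j)]] + [[(-0.23-0j), 0.34+0.00j, (0.06+0j)], [0.09+0.00j, -0.14-0.00j, (-0.02-0j)], [(0.22+0j), -0.33-0.00j, (-0.05-0j)]]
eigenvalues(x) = [(-2.85+6.54j), (-2.85-6.54j), (-0.42+0j)]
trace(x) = -6.12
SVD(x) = [[-0.64, -0.50, 0.58],[-0.54, -0.23, -0.81],[0.54, -0.83, -0.12]] @ diag([9.690998820493654, 7.416335673594335, 0.2980050968736338]) @ [[-0.56, 0.33, -0.76], [0.42, 0.90, 0.08], [-0.72, 0.27, 0.64]]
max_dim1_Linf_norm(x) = 5.49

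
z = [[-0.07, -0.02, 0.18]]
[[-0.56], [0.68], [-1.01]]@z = [[0.04, 0.01, -0.1], [-0.05, -0.01, 0.12], [0.07, 0.02, -0.18]]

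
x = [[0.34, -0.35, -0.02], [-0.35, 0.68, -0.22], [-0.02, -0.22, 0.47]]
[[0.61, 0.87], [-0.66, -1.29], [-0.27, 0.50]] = x @ [[0.93, 2.03], [-0.79, -0.57], [-0.91, 0.89]]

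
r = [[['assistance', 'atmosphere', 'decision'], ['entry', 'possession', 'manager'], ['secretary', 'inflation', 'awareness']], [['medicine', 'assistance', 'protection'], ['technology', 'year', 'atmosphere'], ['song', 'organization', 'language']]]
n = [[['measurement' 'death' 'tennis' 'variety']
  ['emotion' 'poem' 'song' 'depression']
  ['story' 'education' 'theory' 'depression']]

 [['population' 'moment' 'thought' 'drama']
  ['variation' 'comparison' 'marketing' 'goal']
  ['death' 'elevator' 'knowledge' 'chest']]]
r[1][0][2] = 'protection'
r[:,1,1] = ['possession', 'year']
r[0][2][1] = 'inflation'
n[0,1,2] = 'song'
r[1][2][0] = 'song'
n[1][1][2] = 'marketing'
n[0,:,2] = ['tennis', 'song', 'theory']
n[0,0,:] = ['measurement', 'death', 'tennis', 'variety']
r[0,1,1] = 'possession'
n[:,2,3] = ['depression', 'chest']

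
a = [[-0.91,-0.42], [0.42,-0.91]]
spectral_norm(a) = 1.00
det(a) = 1.00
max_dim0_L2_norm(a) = 1.0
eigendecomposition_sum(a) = [[-0.46+0.21j, (-0.21-0.46j)], [(0.21+0.45j), (-0.46+0.21j)]] + [[(-0.46-0.21j),(-0.21+0.46j)], [(0.21-0.45j),-0.46-0.21j]]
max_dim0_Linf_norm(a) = 0.91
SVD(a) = [[0.42, -0.91], [0.91, 0.42]] @ diag([1.0022474744293448, 1.0022474744293446]) @ [[-0.0, -1.0],  [1.0, 0.0]]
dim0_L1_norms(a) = [1.33, 1.33]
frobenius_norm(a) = 1.42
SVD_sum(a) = [[0.00, -0.42], [0.0, -0.91]] + [[-0.91, 0.00],[0.42, 0.0]]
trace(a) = -1.82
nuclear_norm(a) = 2.00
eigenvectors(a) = [[(0.71+0j), (0.71-0j)], [-0.71j, 0.00+0.71j]]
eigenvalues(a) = [(-0.91+0.42j), (-0.91-0.42j)]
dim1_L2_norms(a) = [1.0, 1.0]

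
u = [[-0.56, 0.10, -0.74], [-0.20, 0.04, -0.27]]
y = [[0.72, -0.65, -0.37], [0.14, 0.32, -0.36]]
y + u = [[0.16, -0.55, -1.11], [-0.06, 0.36, -0.63]]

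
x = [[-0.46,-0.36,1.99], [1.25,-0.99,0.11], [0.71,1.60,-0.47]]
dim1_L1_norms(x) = [2.81, 2.35, 2.78]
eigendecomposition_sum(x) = [[0.49+0.00j,  0.34+0.00j,  (0.58+0j)], [(0.29+0j),  (0.2+0j),  (0.35+0j)], [(0.47+0j),  (0.33+0j),  (0.57+0j)]] + [[(-0.47+0.39j), (-0.35-0.9j), 0.70+0.16j], [0.48+0.24j, (-0.6+0.6j), -0.12-0.62j], [0.12-0.46j, (0.64+0.41j), -0.52+0.23j]] + [[(-0.47-0.39j), -0.35+0.90j, (0.7-0.16j)], [0.48-0.24j, -0.60-0.60j, -0.12+0.62j], [(0.12+0.46j), 0.64-0.41j, -0.52-0.23j]]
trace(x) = -1.92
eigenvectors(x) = [[(-0.66+0j),-0.65+0.00j,(-0.65-0j)], [-0.40+0.00j,0.23+0.52j,(0.23-0.52j)], [(-0.64+0j),(0.41-0.3j),(0.41+0.3j)]]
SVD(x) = [[-0.77, 0.42, 0.47], [-0.14, -0.84, 0.52], [0.62, 0.33, 0.71]] @ diag([2.401224990902701, 1.6882370738791637, 1.2348984271770058]) @ [[0.26, 0.59, -0.77],[-0.60, 0.72, 0.35],[0.76, 0.37, 0.54]]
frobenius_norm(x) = 3.18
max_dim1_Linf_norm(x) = 1.99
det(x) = 5.01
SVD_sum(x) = [[-0.48, -1.09, 1.43], [-0.09, -0.20, 0.27], [0.38, 0.87, -1.14]] + [[-0.43, 0.51, 0.25], [0.85, -1.03, -0.50], [-0.34, 0.4, 0.20]] + [[0.44, 0.22, 0.31], [0.49, 0.24, 0.34], [0.67, 0.33, 0.47]]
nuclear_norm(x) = 5.32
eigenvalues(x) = [(1.26+0j), (-1.59+1.21j), (-1.59-1.21j)]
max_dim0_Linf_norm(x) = 1.99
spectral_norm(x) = 2.40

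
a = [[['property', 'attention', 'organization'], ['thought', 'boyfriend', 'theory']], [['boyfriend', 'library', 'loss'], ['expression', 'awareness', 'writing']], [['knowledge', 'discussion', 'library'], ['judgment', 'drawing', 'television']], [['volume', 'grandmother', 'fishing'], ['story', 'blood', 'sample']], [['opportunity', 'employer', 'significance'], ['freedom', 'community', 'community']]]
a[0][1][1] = 'boyfriend'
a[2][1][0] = 'judgment'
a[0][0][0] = 'property'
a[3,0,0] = 'volume'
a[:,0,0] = ['property', 'boyfriend', 'knowledge', 'volume', 'opportunity']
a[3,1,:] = ['story', 'blood', 'sample']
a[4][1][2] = 'community'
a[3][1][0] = 'story'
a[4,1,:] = ['freedom', 'community', 'community']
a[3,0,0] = 'volume'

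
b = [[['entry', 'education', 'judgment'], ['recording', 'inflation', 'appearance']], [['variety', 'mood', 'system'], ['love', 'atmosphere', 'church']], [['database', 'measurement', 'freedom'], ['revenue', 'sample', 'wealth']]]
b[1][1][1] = 'atmosphere'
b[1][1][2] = 'church'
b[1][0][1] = 'mood'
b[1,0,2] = 'system'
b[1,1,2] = 'church'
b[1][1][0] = 'love'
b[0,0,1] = 'education'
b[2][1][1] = 'sample'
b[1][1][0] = 'love'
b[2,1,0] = 'revenue'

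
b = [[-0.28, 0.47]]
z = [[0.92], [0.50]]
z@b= [[-0.26, 0.43], [-0.14, 0.24]]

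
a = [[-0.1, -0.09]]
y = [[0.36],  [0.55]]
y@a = [[-0.04, -0.03], [-0.06, -0.05]]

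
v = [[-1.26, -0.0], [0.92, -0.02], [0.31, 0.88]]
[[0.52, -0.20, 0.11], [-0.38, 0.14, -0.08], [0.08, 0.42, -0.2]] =v @ [[-0.41, 0.16, -0.09], [0.23, 0.42, -0.2]]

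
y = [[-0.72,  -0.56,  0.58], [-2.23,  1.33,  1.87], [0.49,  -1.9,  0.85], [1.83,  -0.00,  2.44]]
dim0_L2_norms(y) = [3.01, 2.39, 3.24]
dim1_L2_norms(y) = [1.08, 3.2, 2.14, 3.05]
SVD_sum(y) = [[-0.29, 0.18, 0.02], [-2.28, 1.44, 0.16], [1.16, -0.74, -0.08], [1.18, -0.75, -0.08]] + [[0.05, 0.02, 0.48], [0.16, 0.07, 1.69], [0.08, 0.03, 0.81], [0.25, 0.11, 2.59]] + [[-0.48, -0.76, 0.08], [-0.12, -0.18, 0.02], [-0.75, -1.2, 0.12], [0.4, 0.64, -0.07]]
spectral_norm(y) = 3.36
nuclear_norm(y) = 8.46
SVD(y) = [[-0.10, -0.15, -0.49], [-0.80, -0.52, -0.12], [0.41, -0.25, -0.76], [0.42, -0.8, 0.41]] @ diag([3.3573042788858456, 3.249833910067127, 1.8572257633235119]) @ [[0.84, -0.53, -0.06], [-0.10, -0.04, -0.99], [0.53, 0.84, -0.09]]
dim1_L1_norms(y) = [1.86, 5.43, 3.24, 4.27]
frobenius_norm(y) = 5.03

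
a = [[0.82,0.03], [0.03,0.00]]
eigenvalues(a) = [0.82, -0.0]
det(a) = -0.00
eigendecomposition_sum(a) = [[0.82,0.03], [0.03,0.0]] + [[-0.0,0.0], [0.0,-0.0]]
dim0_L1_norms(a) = [0.85, 0.03]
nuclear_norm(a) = 0.82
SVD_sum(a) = [[0.82, 0.03], [0.03, 0.0]] + [[-0.00, 0.00], [0.0, -0.00]]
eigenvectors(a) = [[1.00, -0.04], [0.04, 1.0]]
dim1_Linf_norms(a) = [0.82, 0.03]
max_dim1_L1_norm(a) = 0.85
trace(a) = 0.82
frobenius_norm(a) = 0.82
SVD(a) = [[-1.00, -0.04], [-0.04, 1.0]] @ diag([0.8210960958218891, 0.0010960958218893134]) @ [[-1.0,  -0.04], [0.04,  -1.0]]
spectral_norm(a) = 0.82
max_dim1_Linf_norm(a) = 0.82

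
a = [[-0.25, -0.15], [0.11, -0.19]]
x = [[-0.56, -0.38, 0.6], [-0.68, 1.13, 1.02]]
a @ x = [[0.24, -0.07, -0.30], [0.07, -0.26, -0.13]]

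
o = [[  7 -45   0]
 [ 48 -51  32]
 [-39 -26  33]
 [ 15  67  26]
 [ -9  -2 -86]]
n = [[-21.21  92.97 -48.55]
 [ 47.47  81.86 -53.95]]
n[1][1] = 81.86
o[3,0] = 15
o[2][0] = -39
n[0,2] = -48.55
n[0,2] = -48.55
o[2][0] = -39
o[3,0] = 15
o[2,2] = 33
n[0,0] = -21.21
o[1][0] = 48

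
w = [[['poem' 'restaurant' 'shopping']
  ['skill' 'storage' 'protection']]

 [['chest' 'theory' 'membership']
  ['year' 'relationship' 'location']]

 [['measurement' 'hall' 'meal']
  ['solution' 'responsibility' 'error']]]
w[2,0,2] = 'meal'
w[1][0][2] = 'membership'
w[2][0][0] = 'measurement'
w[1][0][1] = 'theory'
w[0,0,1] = 'restaurant'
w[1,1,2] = 'location'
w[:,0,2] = ['shopping', 'membership', 'meal']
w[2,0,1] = 'hall'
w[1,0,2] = 'membership'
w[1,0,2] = 'membership'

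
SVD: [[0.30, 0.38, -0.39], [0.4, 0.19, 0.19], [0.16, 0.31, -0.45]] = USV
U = [[-0.73, 0.0, -0.68], [-0.22, -0.95, 0.24], [-0.64, 0.33, 0.69]]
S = [0.85, 0.47, 0.0]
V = [[-0.48, -0.61, 0.63], [-0.69, -0.17, -0.70], [0.53, -0.77, -0.34]]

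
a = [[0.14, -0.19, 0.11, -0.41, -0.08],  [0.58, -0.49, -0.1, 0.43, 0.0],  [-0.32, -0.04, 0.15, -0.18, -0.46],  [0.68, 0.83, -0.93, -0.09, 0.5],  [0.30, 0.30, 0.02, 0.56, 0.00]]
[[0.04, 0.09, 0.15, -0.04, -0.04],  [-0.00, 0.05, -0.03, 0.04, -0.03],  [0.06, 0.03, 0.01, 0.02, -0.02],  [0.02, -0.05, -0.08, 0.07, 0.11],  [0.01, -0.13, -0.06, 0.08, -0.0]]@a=[[-0.03, -0.1, 0.05, -0.02, -0.09], [0.06, 0.00, -0.05, 0.01, 0.03], [0.03, -0.02, -0.01, -0.03, 0.0], [0.08, 0.12, -0.07, 0.04, 0.07], [-0.0, 0.13, -0.07, -0.06, 0.07]]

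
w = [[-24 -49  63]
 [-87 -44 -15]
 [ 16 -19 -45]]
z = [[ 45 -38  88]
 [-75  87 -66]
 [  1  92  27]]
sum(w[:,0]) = -95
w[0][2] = 63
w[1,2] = -15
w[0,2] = 63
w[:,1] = [-49, -44, -19]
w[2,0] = 16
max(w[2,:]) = 16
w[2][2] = -45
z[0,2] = 88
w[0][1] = -49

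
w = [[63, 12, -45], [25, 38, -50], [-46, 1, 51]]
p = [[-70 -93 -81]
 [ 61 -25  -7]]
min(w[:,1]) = 1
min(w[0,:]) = -45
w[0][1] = 12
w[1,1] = 38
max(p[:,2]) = -7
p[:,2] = [-81, -7]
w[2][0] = -46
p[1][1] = -25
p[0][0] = -70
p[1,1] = -25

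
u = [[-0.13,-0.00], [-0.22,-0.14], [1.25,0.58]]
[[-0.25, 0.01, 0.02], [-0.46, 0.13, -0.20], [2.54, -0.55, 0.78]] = u @ [[1.93, -0.04, -0.14], [0.22, -0.87, 1.65]]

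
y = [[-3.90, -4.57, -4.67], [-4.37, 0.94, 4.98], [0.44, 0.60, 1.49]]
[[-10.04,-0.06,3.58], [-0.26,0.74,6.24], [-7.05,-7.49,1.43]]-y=[[-6.14, 4.51, 8.25], [4.11, -0.2, 1.26], [-7.49, -8.09, -0.06]]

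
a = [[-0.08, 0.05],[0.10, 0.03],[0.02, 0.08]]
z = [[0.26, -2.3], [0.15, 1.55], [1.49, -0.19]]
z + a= [[0.18, -2.25], [0.25, 1.58], [1.51, -0.11]]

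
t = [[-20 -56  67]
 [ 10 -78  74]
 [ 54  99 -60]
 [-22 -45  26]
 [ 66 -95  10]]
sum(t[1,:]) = 6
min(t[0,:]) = -56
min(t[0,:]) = -56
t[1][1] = -78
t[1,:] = [10, -78, 74]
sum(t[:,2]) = 117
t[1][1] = -78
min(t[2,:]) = -60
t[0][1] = -56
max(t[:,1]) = 99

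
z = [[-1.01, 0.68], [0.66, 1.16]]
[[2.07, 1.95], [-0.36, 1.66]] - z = [[3.08,1.27], [-1.02,0.50]]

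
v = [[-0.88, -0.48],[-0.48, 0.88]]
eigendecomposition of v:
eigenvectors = [[-0.97, 0.25], [-0.25, -0.97]]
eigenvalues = [-1.0, 1.0]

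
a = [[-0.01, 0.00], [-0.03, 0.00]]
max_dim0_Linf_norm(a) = 0.03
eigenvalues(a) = [0.0, -0.01]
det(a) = 0.00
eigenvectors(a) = [[0.00, 0.32], [1.00, 0.95]]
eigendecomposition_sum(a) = [[0.0, 0.00], [-0.0, 0.0]] + [[-0.01, -0.00], [-0.03, -0.00]]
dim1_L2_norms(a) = [0.01, 0.03]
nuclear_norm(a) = 0.03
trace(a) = -0.01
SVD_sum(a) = [[-0.01,0.00], [-0.03,0.00]] + [[0.00, -0.0], [0.0, 0.0]]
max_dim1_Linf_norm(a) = 0.03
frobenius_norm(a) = 0.03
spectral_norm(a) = 0.03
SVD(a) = [[-0.32, -0.95], [-0.95, 0.32]] @ diag([0.03162277660168379, 0.0]) @ [[1.0,0.0], [0.0,1.0]]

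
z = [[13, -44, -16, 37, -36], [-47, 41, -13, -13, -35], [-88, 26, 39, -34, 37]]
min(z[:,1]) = -44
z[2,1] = 26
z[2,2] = 39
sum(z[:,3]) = -10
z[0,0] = 13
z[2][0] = -88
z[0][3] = 37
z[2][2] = 39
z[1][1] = 41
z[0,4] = -36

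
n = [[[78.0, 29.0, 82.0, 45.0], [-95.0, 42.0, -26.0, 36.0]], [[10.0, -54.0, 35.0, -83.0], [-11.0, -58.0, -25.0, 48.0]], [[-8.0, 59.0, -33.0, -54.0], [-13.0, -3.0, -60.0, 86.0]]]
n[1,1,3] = 48.0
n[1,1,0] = -11.0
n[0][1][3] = 36.0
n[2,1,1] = -3.0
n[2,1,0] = -13.0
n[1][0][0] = 10.0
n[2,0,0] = -8.0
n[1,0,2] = 35.0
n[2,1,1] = -3.0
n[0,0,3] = 45.0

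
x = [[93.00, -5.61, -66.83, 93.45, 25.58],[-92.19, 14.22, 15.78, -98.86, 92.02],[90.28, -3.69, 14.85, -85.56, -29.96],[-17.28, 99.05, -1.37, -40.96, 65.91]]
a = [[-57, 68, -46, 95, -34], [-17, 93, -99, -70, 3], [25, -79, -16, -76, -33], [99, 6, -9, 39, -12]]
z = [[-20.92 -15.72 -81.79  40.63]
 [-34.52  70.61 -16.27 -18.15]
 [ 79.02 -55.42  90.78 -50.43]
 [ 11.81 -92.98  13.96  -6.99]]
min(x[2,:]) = -85.56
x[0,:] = [93.0, -5.61, -66.83, 93.45, 25.58]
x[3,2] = -1.37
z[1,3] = -18.15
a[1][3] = -70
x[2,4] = -29.96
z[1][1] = 70.61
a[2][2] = -16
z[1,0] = -34.52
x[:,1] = [-5.61, 14.22, -3.69, 99.05]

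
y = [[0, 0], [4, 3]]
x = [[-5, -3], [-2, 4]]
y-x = [[5, 3], [6, -1]]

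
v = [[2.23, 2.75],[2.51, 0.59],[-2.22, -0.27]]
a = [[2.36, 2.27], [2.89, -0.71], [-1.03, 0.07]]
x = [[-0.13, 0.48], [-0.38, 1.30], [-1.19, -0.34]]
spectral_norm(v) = 4.61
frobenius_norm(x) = 1.90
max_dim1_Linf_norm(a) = 2.89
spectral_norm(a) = 4.00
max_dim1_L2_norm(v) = 3.54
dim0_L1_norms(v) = [6.96, 3.61]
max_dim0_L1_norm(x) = 2.12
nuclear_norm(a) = 6.16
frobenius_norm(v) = 4.92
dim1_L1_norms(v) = [4.98, 3.1, 2.49]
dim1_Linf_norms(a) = [2.36, 2.89, 1.03]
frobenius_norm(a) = 4.54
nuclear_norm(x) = 2.68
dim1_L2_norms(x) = [0.5, 1.35, 1.24]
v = a + x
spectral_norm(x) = 1.44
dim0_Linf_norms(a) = [2.89, 2.27]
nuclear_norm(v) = 6.32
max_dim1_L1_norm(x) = 1.68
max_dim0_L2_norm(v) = 4.03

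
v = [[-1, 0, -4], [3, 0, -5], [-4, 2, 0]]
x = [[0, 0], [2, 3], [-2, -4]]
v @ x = [[8, 16], [10, 20], [4, 6]]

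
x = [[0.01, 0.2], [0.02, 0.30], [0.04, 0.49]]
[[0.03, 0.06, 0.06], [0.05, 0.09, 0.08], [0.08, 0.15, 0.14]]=x @ [[-0.08, -0.14, -0.13], [0.17, 0.32, 0.29]]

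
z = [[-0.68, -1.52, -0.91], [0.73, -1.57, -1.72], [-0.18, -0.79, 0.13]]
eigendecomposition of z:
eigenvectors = [[(0.11+0j), (-0.88+0j), -0.88-0.00j], [-0.58+0.00j, (-0.26+0.28j), (-0.26-0.28j)], [(0.81+0j), (-0.26+0.05j), -0.26-0.05j]]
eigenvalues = [(0.68+0j), (-1.4+0.54j), (-1.4-0.54j)]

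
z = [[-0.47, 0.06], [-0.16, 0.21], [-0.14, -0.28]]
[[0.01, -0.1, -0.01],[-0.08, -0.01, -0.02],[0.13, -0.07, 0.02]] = z @ [[-0.08, 0.23, 0.01], [-0.42, 0.13, -0.08]]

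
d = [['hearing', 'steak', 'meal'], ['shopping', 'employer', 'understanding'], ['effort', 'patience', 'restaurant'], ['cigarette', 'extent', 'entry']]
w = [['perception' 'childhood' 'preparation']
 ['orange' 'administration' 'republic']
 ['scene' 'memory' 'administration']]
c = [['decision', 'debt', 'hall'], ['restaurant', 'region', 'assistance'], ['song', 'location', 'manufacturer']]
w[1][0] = 'orange'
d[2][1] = 'patience'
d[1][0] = 'shopping'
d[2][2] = 'restaurant'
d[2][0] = 'effort'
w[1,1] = 'administration'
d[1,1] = 'employer'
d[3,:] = ['cigarette', 'extent', 'entry']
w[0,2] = 'preparation'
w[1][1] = 'administration'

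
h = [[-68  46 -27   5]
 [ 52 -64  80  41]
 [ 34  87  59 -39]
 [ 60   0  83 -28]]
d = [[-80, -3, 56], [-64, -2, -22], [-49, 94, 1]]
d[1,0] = -64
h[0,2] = -27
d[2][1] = 94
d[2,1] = 94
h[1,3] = 41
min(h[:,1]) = -64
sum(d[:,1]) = 89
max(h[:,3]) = 41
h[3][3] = -28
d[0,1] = -3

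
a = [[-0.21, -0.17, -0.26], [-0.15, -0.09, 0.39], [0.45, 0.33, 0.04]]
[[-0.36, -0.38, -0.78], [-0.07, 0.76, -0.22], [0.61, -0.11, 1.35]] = a @ [[2.27, -0.49, 1.26], [-1.30, 0.13, 2.33], [0.39, 1.78, 0.46]]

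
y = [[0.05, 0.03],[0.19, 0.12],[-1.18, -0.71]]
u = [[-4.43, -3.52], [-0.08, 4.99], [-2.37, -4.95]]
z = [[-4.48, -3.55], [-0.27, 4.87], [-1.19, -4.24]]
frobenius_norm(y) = 1.40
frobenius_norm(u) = 9.33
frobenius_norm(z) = 8.71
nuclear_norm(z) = 11.48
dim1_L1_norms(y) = [0.08, 0.31, 1.89]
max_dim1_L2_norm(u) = 5.66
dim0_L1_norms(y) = [1.42, 0.86]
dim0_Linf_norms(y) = [1.18, 0.71]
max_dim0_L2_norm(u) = 7.86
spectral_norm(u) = 8.72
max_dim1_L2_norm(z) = 5.72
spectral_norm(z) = 7.97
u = z + y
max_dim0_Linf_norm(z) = 4.87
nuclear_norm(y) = 1.40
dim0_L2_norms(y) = [1.2, 0.72]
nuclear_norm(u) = 12.03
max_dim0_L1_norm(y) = 1.42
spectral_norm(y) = 1.40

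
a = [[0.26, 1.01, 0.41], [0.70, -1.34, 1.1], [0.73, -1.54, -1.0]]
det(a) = 2.266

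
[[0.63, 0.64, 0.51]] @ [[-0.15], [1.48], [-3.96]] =[[-1.17]]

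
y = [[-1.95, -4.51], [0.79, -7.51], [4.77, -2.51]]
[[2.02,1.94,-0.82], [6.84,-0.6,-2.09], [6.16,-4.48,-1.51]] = y@ [[0.86, -0.95, -0.18], [-0.82, -0.02, 0.26]]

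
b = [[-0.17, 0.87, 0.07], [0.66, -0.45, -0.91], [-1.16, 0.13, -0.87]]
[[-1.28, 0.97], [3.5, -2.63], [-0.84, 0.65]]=b @ [[2.05, -1.55], [-0.92, 0.7], [-1.90, 1.42]]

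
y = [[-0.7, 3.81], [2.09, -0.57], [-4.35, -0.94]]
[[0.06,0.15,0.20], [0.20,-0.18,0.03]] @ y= [[-0.60, -0.04], [-0.65, 0.84]]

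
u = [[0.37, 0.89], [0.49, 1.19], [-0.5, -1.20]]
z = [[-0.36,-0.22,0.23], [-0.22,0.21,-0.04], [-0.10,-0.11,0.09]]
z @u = [[-0.36, -0.86], [0.04, 0.10], [-0.14, -0.33]]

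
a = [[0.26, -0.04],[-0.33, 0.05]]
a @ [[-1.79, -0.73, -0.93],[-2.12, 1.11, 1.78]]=[[-0.38, -0.23, -0.31], [0.48, 0.30, 0.40]]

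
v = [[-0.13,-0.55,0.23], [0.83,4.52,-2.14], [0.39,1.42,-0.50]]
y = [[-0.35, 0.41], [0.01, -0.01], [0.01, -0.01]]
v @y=[[0.04, -0.05], [-0.27, 0.32], [-0.13, 0.15]]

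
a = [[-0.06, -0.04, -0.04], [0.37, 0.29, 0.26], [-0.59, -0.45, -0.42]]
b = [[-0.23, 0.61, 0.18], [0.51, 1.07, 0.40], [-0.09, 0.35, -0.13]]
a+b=[[-0.29, 0.57, 0.14], [0.88, 1.36, 0.66], [-0.68, -0.10, -0.55]]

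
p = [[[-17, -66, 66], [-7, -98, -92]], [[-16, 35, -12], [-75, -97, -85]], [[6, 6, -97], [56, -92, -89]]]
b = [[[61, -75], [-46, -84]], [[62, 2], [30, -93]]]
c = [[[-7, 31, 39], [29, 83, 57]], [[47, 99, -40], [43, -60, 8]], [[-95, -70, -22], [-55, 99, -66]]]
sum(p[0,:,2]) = -26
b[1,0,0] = 62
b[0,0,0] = 61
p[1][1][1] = -97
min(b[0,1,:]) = -84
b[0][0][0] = 61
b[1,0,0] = 62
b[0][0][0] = 61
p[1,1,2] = -85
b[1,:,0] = [62, 30]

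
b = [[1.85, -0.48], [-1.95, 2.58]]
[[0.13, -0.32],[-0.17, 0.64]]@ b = [[0.86,  -0.89], [-1.56,  1.73]]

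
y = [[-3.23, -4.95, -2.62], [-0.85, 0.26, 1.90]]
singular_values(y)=[6.49, 2.02]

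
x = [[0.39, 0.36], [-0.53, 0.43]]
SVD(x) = [[-0.25, 0.97], [0.97, 0.25]] @ diag([0.6924038849669958, 0.5177613930012659]) @ [[-0.88,0.47], [0.47,0.88]]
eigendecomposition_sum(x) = [[0.19+0.23j, 0.18-0.17j], [(-0.26+0.25j), 0.21+0.21j]] + [[(0.19-0.23j), (0.18+0.17j)],[(-0.26-0.25j), 0.21-0.21j]]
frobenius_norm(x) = 0.86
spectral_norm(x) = 0.69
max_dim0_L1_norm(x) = 0.92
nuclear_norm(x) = 1.21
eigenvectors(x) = [[(-0.03+0.64j), (-0.03-0.64j)],[(-0.77+0j), (-0.77-0j)]]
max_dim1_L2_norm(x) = 0.68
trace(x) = 0.82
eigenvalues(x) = [(0.41+0.44j), (0.41-0.44j)]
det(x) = 0.36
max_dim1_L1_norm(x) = 0.96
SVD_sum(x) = [[0.16, -0.08],[-0.59, 0.31]] + [[0.23, 0.44], [0.06, 0.12]]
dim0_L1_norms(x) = [0.92, 0.79]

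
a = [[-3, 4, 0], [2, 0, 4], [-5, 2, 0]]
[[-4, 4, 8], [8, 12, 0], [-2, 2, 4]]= a@ [[0, 0, 0], [-1, 1, 2], [2, 3, 0]]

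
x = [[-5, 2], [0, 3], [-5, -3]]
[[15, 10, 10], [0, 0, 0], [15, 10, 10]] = x @ [[-3, -2, -2], [0, 0, 0]]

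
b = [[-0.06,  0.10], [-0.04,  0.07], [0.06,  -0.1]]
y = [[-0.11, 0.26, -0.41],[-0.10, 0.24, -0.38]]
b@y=[[-0.00, 0.01, -0.01], [-0.00, 0.01, -0.01], [0.00, -0.01, 0.01]]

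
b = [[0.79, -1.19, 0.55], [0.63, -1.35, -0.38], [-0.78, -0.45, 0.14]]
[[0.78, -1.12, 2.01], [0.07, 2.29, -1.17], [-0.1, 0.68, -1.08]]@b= [[-1.66,-0.32,1.14], [2.41,-2.65,-1.00], [1.19,-0.31,-0.46]]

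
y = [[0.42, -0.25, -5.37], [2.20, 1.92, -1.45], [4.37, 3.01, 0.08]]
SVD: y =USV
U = [[-0.46, -0.86, -0.23], [-0.52, 0.04, 0.86], [-0.73, 0.51, -0.46]]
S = [6.28, 5.32, 0.39]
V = [[-0.72,-0.49,0.50],[0.37,0.34,0.86],[-0.59,0.80,-0.07]]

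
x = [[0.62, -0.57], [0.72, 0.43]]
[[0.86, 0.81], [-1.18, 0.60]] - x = [[0.24, 1.38],[-1.90, 0.17]]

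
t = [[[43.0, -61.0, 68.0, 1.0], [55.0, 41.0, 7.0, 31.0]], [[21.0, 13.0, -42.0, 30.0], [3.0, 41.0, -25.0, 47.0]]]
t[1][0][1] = 13.0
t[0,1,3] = 31.0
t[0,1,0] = 55.0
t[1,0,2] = -42.0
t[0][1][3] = 31.0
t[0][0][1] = -61.0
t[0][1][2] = 7.0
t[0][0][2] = 68.0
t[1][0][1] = 13.0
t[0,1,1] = 41.0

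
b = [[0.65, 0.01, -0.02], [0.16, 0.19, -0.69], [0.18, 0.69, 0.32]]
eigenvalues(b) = [(0.64+0j), (0.26+0.69j), (0.26-0.69j)]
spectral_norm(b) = 0.82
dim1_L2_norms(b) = [0.65, 0.73, 0.78]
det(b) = 0.35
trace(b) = 1.16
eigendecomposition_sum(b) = [[0.65-0.00j, (-0.01-0j), -0.02-0.00j], [-0.08+0.00j, 0.00+0.00j, 0.00+0.00j], [(0.2-0j), -0.00-0.00j, (-0.01-0j)]] + [[0.00-0.00j, 0.01+0.00j, (-0+0.01j)], [(0.12+0j), 0.09+0.36j, (-0.35+0.13j)], [-0.01-0.12j, (0.35-0.13j), (0.16+0.33j)]] + [[0j, (0.01-0j), (-0-0.01j)], [(0.12-0j), (0.09-0.36j), (-0.35-0.13j)], [-0.01+0.12j, (0.35+0.13j), (0.16-0.33j)]]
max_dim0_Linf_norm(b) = 0.69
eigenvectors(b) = [[(0.95+0j),(-0.02-0.01j),-0.02+0.01j], [-0.11+0.00j,0.07-0.70j,0.07+0.70j], [(0.29+0j),(-0.71+0j),(-0.71-0j)]]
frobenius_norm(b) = 1.25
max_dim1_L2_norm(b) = 0.78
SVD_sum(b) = [[0.18, 0.26, 0.13], [-0.02, -0.03, -0.01], [0.39, 0.57, 0.28]] + [[0.18, 0.03, -0.3], [0.35, 0.05, -0.58], [-0.07, -0.01, 0.11]] + [[0.29, -0.27, 0.15], [-0.18, 0.17, -0.09], [-0.14, 0.13, -0.07]]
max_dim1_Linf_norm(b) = 0.69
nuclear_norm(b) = 2.14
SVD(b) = [[0.42, 0.45, -0.79], [-0.04, 0.88, 0.48], [0.91, -0.17, 0.38]] @ diag([0.817020641618734, 0.781848299324205, 0.5411935956871263]) @ [[0.52,0.76,0.38], [0.52,0.07,-0.85], [-0.68,0.64,-0.36]]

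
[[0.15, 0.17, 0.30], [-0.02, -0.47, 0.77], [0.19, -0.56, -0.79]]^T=[[0.15, -0.02, 0.19], [0.17, -0.47, -0.56], [0.30, 0.77, -0.79]]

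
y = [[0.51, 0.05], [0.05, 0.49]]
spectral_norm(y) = 0.55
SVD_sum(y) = [[0.33,0.27], [0.27,0.22]] + [[0.18,-0.22], [-0.22,0.27]]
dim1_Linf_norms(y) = [0.51, 0.49]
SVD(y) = [[-0.77, -0.63], [-0.63, 0.77]] @ diag([0.5509901951359278, 0.44900980486407205]) @ [[-0.77, -0.63], [-0.63, 0.77]]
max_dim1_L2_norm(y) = 0.51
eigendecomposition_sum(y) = [[0.33, 0.27], [0.27, 0.22]] + [[0.18, -0.22], [-0.22, 0.27]]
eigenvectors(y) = [[0.77, -0.63], [0.63, 0.77]]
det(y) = 0.25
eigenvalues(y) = [0.55, 0.45]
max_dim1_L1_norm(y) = 0.56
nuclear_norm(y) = 1.00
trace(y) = 1.00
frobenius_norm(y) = 0.71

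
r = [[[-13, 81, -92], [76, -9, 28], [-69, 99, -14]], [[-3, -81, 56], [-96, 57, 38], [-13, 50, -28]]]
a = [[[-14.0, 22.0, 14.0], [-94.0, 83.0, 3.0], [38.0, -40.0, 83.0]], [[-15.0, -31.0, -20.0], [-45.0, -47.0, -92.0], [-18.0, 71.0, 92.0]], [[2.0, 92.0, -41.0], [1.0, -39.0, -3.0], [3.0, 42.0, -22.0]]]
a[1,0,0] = -15.0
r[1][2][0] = -13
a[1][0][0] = -15.0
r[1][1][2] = 38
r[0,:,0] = [-13, 76, -69]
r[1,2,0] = -13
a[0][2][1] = -40.0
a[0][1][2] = 3.0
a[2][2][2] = -22.0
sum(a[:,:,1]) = 153.0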